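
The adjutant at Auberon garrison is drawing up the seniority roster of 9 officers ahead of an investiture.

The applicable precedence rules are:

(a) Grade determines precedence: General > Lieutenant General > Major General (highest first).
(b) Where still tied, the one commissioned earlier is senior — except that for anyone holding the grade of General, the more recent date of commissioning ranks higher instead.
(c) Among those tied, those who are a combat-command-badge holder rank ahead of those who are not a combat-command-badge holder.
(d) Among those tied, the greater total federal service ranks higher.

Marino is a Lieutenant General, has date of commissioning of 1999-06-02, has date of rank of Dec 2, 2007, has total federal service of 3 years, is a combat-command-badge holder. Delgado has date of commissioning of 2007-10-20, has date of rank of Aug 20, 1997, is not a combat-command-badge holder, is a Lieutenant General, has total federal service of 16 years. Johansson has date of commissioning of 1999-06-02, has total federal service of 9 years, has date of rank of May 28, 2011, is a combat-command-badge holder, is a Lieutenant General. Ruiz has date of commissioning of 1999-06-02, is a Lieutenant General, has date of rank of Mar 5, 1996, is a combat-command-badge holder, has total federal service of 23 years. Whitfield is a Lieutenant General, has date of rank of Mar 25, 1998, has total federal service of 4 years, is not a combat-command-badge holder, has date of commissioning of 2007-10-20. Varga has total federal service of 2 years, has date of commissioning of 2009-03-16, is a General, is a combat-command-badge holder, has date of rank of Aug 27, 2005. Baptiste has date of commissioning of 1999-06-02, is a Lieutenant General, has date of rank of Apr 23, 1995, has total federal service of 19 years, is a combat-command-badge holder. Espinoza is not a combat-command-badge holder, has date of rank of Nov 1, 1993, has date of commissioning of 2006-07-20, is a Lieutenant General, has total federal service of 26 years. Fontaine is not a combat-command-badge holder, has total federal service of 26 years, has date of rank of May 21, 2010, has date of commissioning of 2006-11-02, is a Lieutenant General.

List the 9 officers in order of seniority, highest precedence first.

By grade: Varga (General); then Ruiz, Baptiste, Johansson, Marino, Espinoza, Fontaine, Delgado and Whitfield (Lieutenant General).
Among Ruiz, Baptiste, Johansson, Marino, Espinoza, Fontaine, Delgado and Whitfield, by date of commissioning (earlier first): Ruiz, Baptiste, Johansson and Marino (1999-06-02) before Espinoza (2006-07-20) before Fontaine (2006-11-02) before Delgado and Whitfield (2007-10-20).
Ruiz, Baptiste, Johansson and Marino are each a combat-command-badge holder, so the next rule applies.
Among Ruiz, Baptiste, Johansson and Marino, by total federal service (higher first): Ruiz (23 years) before Baptiste (19 years) before Johansson (9 years) before Marino (3 years).
Delgado and Whitfield are each not a combat-command-badge holder, so the next rule applies.
Among Delgado and Whitfield, by total federal service (higher first): Delgado (16 years) before Whitfield (4 years).
Full order: Varga, Ruiz, Baptiste, Johansson, Marino, Espinoza, Fontaine, Delgado, Whitfield.

Varga, Ruiz, Baptiste, Johansson, Marino, Espinoza, Fontaine, Delgado, Whitfield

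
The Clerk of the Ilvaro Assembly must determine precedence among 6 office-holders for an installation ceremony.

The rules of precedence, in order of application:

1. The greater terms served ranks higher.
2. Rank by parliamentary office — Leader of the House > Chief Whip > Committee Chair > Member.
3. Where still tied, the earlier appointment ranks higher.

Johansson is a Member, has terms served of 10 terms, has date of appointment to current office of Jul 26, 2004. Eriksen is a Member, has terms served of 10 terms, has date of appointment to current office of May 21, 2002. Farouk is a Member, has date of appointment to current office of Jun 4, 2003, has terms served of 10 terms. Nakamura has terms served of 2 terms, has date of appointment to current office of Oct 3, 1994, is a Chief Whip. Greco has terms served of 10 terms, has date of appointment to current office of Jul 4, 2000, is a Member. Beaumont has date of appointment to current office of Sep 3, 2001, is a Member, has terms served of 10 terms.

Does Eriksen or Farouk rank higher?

By terms served (higher first): Greco, Beaumont, Eriksen, Farouk and Johansson (each 10 terms); then Nakamura (2 terms).
Greco, Beaumont, Eriksen, Farouk and Johansson are each Member, so the next rule applies.
Among Greco, Beaumont, Eriksen, Farouk and Johansson, by date of appointment to current office (earlier first): Greco (Jul 4, 2000) before Beaumont (Sep 3, 2001) before Eriksen (May 21, 2002) before Farouk (Jun 4, 2003) before Johansson (Jul 26, 2004).
So Eriksen takes precedence.

Eriksen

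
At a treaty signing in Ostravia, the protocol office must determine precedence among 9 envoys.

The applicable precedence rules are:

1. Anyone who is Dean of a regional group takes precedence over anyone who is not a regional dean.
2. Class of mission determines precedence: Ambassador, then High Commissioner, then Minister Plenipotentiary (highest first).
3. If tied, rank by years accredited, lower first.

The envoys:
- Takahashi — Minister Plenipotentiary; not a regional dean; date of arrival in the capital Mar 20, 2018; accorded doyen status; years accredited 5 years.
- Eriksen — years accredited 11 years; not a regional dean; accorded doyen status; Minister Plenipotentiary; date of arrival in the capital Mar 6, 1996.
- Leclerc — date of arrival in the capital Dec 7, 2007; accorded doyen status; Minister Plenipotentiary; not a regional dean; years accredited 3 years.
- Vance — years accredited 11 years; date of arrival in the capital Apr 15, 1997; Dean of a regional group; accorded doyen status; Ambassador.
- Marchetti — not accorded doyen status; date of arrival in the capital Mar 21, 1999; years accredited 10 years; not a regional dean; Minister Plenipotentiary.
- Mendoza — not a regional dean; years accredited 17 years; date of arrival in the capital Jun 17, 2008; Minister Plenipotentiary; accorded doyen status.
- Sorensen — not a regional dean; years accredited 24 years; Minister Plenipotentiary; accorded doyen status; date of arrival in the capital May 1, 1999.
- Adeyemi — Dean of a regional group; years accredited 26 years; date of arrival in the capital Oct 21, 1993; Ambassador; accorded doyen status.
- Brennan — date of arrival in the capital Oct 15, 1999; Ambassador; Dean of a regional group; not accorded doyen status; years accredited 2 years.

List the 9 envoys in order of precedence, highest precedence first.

Brennan, Vance, Adeyemi, Leclerc, Takahashi, Marchetti, Eriksen, Mendoza, Sorensen

By the first rule: Brennan, Vance and Adeyemi (each Dean of a regional group); then Leclerc, Takahashi, Marchetti, Eriksen, Mendoza and Sorensen (each not a regional dean).
Brennan, Vance and Adeyemi are each Ambassador, so the next rule applies.
Among Brennan, Vance and Adeyemi, by years accredited (lower first): Brennan (2 years) before Vance (11 years) before Adeyemi (26 years).
Leclerc, Takahashi, Marchetti, Eriksen, Mendoza and Sorensen are each Minister Plenipotentiary, so the next rule applies.
Among Leclerc, Takahashi, Marchetti, Eriksen, Mendoza and Sorensen, by years accredited (lower first): Leclerc (3 years) before Takahashi (5 years) before Marchetti (10 years) before Eriksen (11 years) before Mendoza (17 years) before Sorensen (24 years).
Full order: Brennan, Vance, Adeyemi, Leclerc, Takahashi, Marchetti, Eriksen, Mendoza, Sorensen.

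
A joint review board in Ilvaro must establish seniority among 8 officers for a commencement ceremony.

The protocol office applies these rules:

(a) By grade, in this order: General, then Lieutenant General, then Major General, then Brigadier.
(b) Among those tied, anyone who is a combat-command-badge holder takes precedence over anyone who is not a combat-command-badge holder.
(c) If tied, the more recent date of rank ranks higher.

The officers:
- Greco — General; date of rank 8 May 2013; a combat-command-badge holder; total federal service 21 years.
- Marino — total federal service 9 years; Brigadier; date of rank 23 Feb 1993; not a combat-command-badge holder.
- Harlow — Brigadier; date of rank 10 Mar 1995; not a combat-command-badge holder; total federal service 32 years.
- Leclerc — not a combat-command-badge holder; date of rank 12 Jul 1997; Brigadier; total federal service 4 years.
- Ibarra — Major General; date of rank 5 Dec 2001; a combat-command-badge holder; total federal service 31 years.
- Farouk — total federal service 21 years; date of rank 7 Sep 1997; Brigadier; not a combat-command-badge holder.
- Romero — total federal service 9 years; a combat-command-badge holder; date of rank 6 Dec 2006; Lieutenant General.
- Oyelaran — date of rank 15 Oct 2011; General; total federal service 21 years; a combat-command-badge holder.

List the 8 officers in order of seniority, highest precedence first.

By grade: Greco and Oyelaran (General); then Romero (Lieutenant General); then Ibarra (Major General); then Farouk, Leclerc, Harlow and Marino (Brigadier).
Greco and Oyelaran are each a combat-command-badge holder, so the next rule applies.
Among Greco and Oyelaran, by date of rank (later first): Greco (8 May 2013) before Oyelaran (15 Oct 2011).
Farouk, Leclerc, Harlow and Marino are each not a combat-command-badge holder, so the next rule applies.
Among Farouk, Leclerc, Harlow and Marino, by date of rank (later first): Farouk (7 Sep 1997) before Leclerc (12 Jul 1997) before Harlow (10 Mar 1995) before Marino (23 Feb 1993).
Full order: Greco, Oyelaran, Romero, Ibarra, Farouk, Leclerc, Harlow, Marino.

Greco, Oyelaran, Romero, Ibarra, Farouk, Leclerc, Harlow, Marino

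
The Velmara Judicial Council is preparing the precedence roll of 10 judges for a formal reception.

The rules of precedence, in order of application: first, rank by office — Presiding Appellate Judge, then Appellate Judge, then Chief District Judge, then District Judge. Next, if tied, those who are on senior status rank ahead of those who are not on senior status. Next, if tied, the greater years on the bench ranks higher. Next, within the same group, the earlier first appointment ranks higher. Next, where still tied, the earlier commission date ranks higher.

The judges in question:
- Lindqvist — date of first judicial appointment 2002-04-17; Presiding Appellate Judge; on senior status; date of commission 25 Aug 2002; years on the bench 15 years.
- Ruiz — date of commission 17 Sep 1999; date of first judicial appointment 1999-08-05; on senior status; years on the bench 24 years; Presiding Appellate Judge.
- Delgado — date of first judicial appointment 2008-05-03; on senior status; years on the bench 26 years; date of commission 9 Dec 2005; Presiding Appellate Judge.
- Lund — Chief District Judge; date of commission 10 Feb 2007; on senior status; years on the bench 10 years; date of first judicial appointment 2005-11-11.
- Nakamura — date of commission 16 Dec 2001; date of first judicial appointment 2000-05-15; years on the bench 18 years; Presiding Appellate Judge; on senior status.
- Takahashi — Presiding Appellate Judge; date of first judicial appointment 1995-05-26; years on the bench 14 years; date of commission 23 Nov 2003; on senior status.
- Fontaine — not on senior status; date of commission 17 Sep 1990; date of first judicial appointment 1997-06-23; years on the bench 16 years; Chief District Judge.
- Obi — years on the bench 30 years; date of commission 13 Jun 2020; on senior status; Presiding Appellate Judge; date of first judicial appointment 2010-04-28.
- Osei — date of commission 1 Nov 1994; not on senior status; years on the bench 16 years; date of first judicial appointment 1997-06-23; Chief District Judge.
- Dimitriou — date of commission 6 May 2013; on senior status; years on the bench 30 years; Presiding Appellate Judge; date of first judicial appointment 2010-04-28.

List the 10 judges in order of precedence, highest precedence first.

Dimitriou, Obi, Delgado, Ruiz, Nakamura, Lindqvist, Takahashi, Lund, Fontaine, Osei

By office: Dimitriou, Obi, Delgado, Ruiz, Nakamura, Lindqvist and Takahashi (Presiding Appellate Judge); then Lund, Fontaine and Osei (Chief District Judge).
Dimitriou, Obi, Delgado, Ruiz, Nakamura, Lindqvist and Takahashi are each on senior status, so the next rule applies.
Among Dimitriou, Obi, Delgado, Ruiz, Nakamura, Lindqvist and Takahashi, by years on the bench (higher first): Dimitriou and Obi (30 years) before Delgado (26 years) before Ruiz (24 years) before Nakamura (18 years) before Lindqvist (15 years) before Takahashi (14 years).
Dimitriou and Obi both have date of first judicial appointment 2010-04-28, so the next rule applies.
Among Dimitriou and Obi, by date of commission (earlier first): Dimitriou (6 May 2013) before Obi (13 Jun 2020).
Among Lund, Fontaine and Osei, on senior status before not on senior status: Lund (on senior status) before Fontaine and Osei (not on senior status).
Fontaine and Osei both have years on the bench 16 years, so the next rule applies.
Fontaine and Osei both have date of first judicial appointment 1997-06-23, so the next rule applies.
Among Fontaine and Osei, by date of commission (earlier first): Fontaine (17 Sep 1990) before Osei (1 Nov 1994).
Full order: Dimitriou, Obi, Delgado, Ruiz, Nakamura, Lindqvist, Takahashi, Lund, Fontaine, Osei.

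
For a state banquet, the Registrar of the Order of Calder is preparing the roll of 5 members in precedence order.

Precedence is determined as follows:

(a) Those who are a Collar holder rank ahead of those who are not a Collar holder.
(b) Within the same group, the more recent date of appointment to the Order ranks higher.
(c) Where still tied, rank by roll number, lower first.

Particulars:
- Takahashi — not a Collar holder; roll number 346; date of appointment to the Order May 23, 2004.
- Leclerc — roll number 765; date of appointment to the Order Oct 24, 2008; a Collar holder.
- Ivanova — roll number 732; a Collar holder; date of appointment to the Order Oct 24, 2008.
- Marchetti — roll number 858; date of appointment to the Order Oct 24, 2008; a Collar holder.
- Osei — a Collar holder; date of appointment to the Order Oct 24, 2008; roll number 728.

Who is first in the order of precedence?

Osei

By the first rule: Osei, Ivanova, Leclerc and Marchetti (each a Collar holder); then Takahashi (not a Collar holder).
Osei, Ivanova, Leclerc and Marchetti all have date of appointment to the Order Oct 24, 2008, so the next rule applies.
Among Osei, Ivanova, Leclerc and Marchetti, by roll number (lower first): Osei (728) before Ivanova (732) before Leclerc (765) before Marchetti (858).
Order: Osei, Ivanova, Leclerc, Marchetti, Takahashi.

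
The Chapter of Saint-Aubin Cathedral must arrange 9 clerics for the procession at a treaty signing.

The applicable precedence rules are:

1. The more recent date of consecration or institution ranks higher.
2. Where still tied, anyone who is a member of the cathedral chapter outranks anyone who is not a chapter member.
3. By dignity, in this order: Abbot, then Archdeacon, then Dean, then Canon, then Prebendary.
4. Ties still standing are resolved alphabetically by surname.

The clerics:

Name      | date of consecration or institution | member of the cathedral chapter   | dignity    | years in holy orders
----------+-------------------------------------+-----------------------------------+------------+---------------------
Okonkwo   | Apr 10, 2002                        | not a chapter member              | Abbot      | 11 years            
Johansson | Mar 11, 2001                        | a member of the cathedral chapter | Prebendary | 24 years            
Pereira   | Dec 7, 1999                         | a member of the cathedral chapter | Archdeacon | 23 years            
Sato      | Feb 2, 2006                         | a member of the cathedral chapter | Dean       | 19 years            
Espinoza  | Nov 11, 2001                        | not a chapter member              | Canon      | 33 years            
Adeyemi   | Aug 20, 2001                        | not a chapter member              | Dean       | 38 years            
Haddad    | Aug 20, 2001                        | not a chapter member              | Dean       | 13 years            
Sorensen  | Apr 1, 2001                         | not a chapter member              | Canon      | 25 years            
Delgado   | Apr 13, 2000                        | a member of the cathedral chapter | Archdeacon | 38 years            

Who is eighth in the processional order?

Delgado

By date of consecration or institution (later first): Sato (Feb 2, 2006); then Okonkwo (Apr 10, 2002); then Espinoza (Nov 11, 2001); then Adeyemi and Haddad (both Aug 20, 2001); then Sorensen (Apr 1, 2001); then Johansson (Mar 11, 2001); then Delgado (Apr 13, 2000); then Pereira (Dec 7, 1999).
Adeyemi and Haddad are each not a chapter member, so the next rule applies.
Adeyemi and Haddad are each Dean, so the next rule applies.
Among Adeyemi and Haddad, alphabetically by surname: Adeyemi before Haddad.
Order: Sato, Okonkwo, Espinoza, Adeyemi, Haddad, Sorensen, Johansson, Delgado, Pereira.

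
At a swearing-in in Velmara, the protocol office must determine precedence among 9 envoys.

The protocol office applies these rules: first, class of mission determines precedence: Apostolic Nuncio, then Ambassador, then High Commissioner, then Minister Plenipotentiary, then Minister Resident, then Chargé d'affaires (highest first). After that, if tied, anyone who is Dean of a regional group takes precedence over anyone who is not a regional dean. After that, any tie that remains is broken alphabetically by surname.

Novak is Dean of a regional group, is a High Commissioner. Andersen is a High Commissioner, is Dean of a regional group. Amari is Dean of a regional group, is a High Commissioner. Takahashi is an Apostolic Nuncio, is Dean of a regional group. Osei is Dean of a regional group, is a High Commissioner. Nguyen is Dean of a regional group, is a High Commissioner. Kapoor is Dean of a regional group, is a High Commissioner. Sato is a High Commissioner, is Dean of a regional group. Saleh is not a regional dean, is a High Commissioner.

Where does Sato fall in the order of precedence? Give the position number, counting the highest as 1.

By class of mission: Takahashi (Apostolic Nuncio); then Amari, Andersen, Kapoor, Nguyen, Novak, Osei, Sato and Saleh (High Commissioner).
Among Amari, Andersen, Kapoor, Nguyen, Novak, Osei, Sato and Saleh, Dean of a regional group before not a regional dean: Amari, Andersen, Kapoor, Nguyen, Novak, Osei and Sato (Dean of a regional group) before Saleh (not a regional dean).
Among Amari, Andersen, Kapoor, Nguyen, Novak, Osei and Sato, alphabetically by surname: Amari before Andersen before Kapoor before Nguyen before Novak before Osei before Sato.
Order: Takahashi, Amari, Andersen, Kapoor, Nguyen, Novak, Osei, Sato, Saleh. So position 8.

8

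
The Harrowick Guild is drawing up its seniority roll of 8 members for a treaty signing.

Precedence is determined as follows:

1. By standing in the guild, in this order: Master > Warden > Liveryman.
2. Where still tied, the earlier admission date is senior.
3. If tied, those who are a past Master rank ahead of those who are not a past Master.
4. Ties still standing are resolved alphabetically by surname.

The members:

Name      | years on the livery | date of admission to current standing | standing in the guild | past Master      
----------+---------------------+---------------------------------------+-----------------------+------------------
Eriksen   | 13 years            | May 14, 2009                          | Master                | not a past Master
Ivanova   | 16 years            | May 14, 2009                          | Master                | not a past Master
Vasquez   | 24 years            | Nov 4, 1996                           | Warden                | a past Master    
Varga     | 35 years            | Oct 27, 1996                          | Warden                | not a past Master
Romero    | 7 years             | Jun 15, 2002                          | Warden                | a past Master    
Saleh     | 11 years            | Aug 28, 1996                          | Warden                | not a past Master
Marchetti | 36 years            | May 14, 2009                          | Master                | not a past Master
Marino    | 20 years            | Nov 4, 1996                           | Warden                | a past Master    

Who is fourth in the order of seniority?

By standing in the guild: Eriksen, Ivanova and Marchetti (Master); then Saleh, Varga, Marino, Vasquez and Romero (Warden).
Eriksen, Ivanova and Marchetti all have date of admission to current standing May 14, 2009, so the next rule applies.
Eriksen, Ivanova and Marchetti are each not a past Master, so the next rule applies.
Among Eriksen, Ivanova and Marchetti, alphabetically by surname: Eriksen before Ivanova before Marchetti.
Among Saleh, Varga, Marino, Vasquez and Romero, by date of admission to current standing (earlier first): Saleh (Aug 28, 1996) before Varga (Oct 27, 1996) before Marino and Vasquez (Nov 4, 1996) before Romero (Jun 15, 2002).
Marino and Vasquez are each a past Master, so the next rule applies.
Among Marino and Vasquez, alphabetically by surname: Marino before Vasquez.
Order: Eriksen, Ivanova, Marchetti, Saleh, Varga, Marino, Vasquez, Romero.

Saleh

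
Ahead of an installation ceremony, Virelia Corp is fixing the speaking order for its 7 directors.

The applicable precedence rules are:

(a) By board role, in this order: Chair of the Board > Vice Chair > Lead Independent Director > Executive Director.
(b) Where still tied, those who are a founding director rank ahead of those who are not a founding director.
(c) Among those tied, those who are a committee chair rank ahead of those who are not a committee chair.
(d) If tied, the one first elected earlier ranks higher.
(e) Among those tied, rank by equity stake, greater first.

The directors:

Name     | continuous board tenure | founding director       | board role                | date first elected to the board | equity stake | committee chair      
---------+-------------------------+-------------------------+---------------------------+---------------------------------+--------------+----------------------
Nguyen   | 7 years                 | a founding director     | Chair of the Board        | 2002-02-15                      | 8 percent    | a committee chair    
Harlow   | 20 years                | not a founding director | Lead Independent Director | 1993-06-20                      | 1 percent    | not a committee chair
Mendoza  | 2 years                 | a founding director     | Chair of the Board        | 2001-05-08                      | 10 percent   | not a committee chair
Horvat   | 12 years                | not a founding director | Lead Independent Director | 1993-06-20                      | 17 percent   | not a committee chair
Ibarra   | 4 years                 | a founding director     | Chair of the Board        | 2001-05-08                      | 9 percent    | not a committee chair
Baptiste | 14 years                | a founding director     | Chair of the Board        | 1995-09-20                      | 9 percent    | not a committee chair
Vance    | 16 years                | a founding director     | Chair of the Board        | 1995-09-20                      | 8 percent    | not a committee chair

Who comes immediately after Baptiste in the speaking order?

By board role: Nguyen, Baptiste, Vance, Mendoza and Ibarra (Chair of the Board); then Horvat and Harlow (Lead Independent Director).
Nguyen, Baptiste, Vance, Mendoza and Ibarra are each a founding director, so the next rule applies.
Among Nguyen, Baptiste, Vance, Mendoza and Ibarra, a committee chair before not a committee chair: Nguyen (a committee chair) before Baptiste, Vance, Mendoza and Ibarra (not a committee chair).
Among Baptiste, Vance, Mendoza and Ibarra, by date first elected to the board (earlier first): Baptiste and Vance (1995-09-20) before Mendoza and Ibarra (2001-05-08).
Among Baptiste and Vance, by equity stake (higher first): Baptiste (9 percent) before Vance (8 percent).
Among Mendoza and Ibarra, by equity stake (higher first): Mendoza (10 percent) before Ibarra (9 percent).
Horvat and Harlow are each not a founding director, so the next rule applies.
Horvat and Harlow are each not a committee chair, so the next rule applies.
Horvat and Harlow both have date first elected to the board 1993-06-20, so the next rule applies.
Among Horvat and Harlow, by equity stake (higher first): Horvat (17 percent) before Harlow (1 percent).
Order: Nguyen, Baptiste, Vance, Mendoza, Ibarra, Horvat, Harlow.

Vance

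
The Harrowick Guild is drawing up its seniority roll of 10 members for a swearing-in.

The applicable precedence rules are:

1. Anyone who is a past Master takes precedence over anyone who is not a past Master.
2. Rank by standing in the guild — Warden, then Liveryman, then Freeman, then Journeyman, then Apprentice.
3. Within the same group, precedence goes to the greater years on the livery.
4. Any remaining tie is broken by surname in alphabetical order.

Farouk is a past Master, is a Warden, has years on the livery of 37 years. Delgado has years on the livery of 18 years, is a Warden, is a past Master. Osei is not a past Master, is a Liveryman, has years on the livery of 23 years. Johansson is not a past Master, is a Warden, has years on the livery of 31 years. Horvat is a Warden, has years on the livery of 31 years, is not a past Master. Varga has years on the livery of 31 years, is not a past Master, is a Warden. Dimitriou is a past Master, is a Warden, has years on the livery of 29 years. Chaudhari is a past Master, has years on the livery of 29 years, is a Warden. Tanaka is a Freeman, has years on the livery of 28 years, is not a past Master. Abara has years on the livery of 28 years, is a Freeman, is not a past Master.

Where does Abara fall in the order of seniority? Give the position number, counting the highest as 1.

9

By the first rule: Farouk, Chaudhari, Dimitriou and Delgado (each a past Master); then Horvat, Johansson, Varga, Osei, Abara and Tanaka (each not a past Master).
Farouk, Chaudhari, Dimitriou and Delgado are each Warden, so the next rule applies.
Among Farouk, Chaudhari, Dimitriou and Delgado, by years on the livery (higher first): Farouk (37 years) before Chaudhari and Dimitriou (29 years) before Delgado (18 years).
Among Chaudhari and Dimitriou, alphabetically by surname: Chaudhari before Dimitriou.
Among Horvat, Johansson, Varga, Osei, Abara and Tanaka, by standing in the guild: Horvat, Johansson and Varga (Warden) before Osei (Liveryman) before Abara and Tanaka (Freeman).
Horvat, Johansson and Varga all have years on the livery 31 years, so the next rule applies.
Among Horvat, Johansson and Varga, alphabetically by surname: Horvat before Johansson before Varga.
Abara and Tanaka both have years on the livery 28 years, so the next rule applies.
Among Abara and Tanaka, alphabetically by surname: Abara before Tanaka.
Order: Farouk, Chaudhari, Dimitriou, Delgado, Horvat, Johansson, Varga, Osei, Abara, Tanaka. So position 9.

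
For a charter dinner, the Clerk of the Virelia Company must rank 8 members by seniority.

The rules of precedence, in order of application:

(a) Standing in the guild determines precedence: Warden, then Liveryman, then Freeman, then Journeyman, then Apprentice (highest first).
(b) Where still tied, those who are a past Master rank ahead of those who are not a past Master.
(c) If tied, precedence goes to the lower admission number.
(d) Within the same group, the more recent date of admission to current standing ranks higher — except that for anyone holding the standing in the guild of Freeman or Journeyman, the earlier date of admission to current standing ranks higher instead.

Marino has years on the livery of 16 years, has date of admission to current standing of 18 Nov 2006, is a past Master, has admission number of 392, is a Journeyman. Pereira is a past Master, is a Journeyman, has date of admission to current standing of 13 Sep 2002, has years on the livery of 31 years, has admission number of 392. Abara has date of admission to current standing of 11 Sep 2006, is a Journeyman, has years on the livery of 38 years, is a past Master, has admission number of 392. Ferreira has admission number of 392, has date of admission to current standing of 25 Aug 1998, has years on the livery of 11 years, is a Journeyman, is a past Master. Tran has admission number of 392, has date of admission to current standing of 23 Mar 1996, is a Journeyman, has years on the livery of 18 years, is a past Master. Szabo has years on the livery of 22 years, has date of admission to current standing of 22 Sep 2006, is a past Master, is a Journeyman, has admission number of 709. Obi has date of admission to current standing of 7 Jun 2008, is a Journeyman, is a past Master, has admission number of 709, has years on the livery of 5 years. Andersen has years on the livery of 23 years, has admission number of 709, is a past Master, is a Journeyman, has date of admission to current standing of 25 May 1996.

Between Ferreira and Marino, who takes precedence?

Ferreira

By standing in the guild: Tran, Ferreira, Pereira, Abara, Marino, Andersen, Szabo and Obi (Journeyman).
Tran, Ferreira, Pereira, Abara, Marino, Andersen, Szabo and Obi are each a past Master, so the next rule applies.
Among Tran, Ferreira, Pereira, Abara, Marino, Andersen, Szabo and Obi, by admission number (lower first): Tran, Ferreira, Pereira, Abara and Marino (392) before Andersen, Szabo and Obi (709).
Among Tran, Ferreira, Pereira, Abara and Marino, by date of admission to current standing (earlier first) (reversed rule for this group): Tran (23 Mar 1996) before Ferreira (25 Aug 1998) before Pereira (13 Sep 2002) before Abara (11 Sep 2006) before Marino (18 Nov 2006).
Among Andersen, Szabo and Obi, by date of admission to current standing (earlier first) (reversed rule for this group): Andersen (25 May 1996) before Szabo (22 Sep 2006) before Obi (7 Jun 2008).
So Ferreira takes precedence.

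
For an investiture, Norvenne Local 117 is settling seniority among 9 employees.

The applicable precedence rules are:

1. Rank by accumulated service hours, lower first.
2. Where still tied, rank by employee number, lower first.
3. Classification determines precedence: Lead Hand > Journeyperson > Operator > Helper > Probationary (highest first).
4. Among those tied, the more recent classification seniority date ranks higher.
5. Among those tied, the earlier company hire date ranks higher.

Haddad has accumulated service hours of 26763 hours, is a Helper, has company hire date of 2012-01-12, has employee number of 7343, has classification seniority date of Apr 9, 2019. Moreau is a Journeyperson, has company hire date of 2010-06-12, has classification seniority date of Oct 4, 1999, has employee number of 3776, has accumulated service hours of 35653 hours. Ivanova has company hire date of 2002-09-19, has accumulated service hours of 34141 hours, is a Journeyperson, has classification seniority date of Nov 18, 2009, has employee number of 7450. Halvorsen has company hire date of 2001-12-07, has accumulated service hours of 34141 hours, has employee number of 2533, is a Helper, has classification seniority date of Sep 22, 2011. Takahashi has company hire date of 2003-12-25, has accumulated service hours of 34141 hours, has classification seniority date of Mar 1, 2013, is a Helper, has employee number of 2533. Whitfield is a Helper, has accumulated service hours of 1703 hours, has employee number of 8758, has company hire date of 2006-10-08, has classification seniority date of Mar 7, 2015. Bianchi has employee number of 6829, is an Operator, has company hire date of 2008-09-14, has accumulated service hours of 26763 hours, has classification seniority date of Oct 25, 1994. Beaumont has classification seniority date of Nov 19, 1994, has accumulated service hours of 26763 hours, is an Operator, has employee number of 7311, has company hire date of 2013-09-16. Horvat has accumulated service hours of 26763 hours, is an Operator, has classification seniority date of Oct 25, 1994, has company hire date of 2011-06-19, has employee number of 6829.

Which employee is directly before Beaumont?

By accumulated service hours (lower first): Whitfield (1703 hours); then Bianchi, Horvat, Beaumont and Haddad (each 26763 hours); then Takahashi, Halvorsen and Ivanova (each 34141 hours); then Moreau (35653 hours).
Among Bianchi, Horvat, Beaumont and Haddad, by employee number (lower first): Bianchi and Horvat (6829) before Beaumont (7311) before Haddad (7343).
Bianchi and Horvat are each Operator, so the next rule applies.
Bianchi and Horvat both have classification seniority date Oct 25, 1994, so the next rule applies.
Among Bianchi and Horvat, by company hire date (earlier first): Bianchi (2008-09-14) before Horvat (2011-06-19).
Among Takahashi, Halvorsen and Ivanova, by employee number (lower first): Takahashi and Halvorsen (2533) before Ivanova (7450).
Takahashi and Halvorsen are each Helper, so the next rule applies.
Among Takahashi and Halvorsen, by classification seniority date (later first): Takahashi (Mar 1, 2013) before Halvorsen (Sep 22, 2011).
Order: Whitfield, Bianchi, Horvat, Beaumont, Haddad, Takahashi, Halvorsen, Ivanova, Moreau.

Horvat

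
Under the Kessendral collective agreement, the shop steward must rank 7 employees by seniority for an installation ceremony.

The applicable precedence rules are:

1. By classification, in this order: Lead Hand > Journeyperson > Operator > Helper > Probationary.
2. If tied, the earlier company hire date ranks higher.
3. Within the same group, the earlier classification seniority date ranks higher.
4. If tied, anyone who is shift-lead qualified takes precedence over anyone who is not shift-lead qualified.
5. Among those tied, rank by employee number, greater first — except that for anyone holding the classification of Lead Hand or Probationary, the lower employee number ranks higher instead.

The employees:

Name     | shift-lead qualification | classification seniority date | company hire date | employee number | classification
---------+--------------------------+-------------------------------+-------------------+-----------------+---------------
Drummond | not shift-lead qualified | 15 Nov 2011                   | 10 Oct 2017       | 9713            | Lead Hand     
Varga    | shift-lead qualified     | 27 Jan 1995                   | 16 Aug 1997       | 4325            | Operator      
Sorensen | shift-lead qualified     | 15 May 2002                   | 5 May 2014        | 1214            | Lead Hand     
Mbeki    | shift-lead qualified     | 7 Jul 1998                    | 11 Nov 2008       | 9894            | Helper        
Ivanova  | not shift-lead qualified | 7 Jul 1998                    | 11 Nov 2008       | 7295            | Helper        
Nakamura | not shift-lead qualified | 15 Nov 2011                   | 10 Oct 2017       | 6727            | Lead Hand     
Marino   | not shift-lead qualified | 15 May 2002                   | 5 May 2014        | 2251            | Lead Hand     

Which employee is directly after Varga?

By classification: Sorensen, Marino, Nakamura and Drummond (Lead Hand); then Varga (Operator); then Mbeki and Ivanova (Helper).
Among Sorensen, Marino, Nakamura and Drummond, by company hire date (earlier first): Sorensen and Marino (5 May 2014) before Nakamura and Drummond (10 Oct 2017).
Sorensen and Marino both have classification seniority date 15 May 2002, so the next rule applies.
Among Sorensen and Marino, shift-lead qualified before not shift-lead qualified: Sorensen (shift-lead qualified) before Marino (not shift-lead qualified).
Nakamura and Drummond both have classification seniority date 15 Nov 2011, so the next rule applies.
Nakamura and Drummond are each not shift-lead qualified, so the next rule applies.
Among Nakamura and Drummond, by employee number (lower first) (reversed rule for this group): Nakamura (6727) before Drummond (9713).
Mbeki and Ivanova both have company hire date 11 Nov 2008, so the next rule applies.
Mbeki and Ivanova both have classification seniority date 7 Jul 1998, so the next rule applies.
Among Mbeki and Ivanova, shift-lead qualified before not shift-lead qualified: Mbeki (shift-lead qualified) before Ivanova (not shift-lead qualified).
Order: Sorensen, Marino, Nakamura, Drummond, Varga, Mbeki, Ivanova.

Mbeki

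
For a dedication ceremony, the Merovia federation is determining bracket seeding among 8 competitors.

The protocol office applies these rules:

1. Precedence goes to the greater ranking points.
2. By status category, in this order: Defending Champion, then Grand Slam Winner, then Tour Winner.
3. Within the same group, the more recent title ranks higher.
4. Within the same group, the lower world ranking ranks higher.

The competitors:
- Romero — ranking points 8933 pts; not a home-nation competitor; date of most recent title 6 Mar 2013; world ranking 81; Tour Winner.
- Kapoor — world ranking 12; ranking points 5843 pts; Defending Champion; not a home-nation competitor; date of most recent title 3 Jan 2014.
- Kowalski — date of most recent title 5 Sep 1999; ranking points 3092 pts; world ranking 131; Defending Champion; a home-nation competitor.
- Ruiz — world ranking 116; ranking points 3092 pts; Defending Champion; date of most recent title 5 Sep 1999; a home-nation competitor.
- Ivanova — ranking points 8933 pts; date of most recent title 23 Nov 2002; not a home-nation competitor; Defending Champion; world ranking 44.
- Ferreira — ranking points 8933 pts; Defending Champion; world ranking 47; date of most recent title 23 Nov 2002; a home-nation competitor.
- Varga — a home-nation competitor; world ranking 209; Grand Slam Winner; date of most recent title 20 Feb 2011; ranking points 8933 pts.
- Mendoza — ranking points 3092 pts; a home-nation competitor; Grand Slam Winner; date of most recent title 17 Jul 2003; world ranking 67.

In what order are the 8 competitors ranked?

Ivanova, Ferreira, Varga, Romero, Kapoor, Ruiz, Kowalski, Mendoza

By ranking points (higher first): Ivanova, Ferreira, Varga and Romero (each 8933 pts); then Kapoor (5843 pts); then Ruiz, Kowalski and Mendoza (each 3092 pts).
Among Ivanova, Ferreira, Varga and Romero, by status category: Ivanova and Ferreira (Defending Champion) before Varga (Grand Slam Winner) before Romero (Tour Winner).
Ivanova and Ferreira both have date of most recent title 23 Nov 2002, so the next rule applies.
Among Ivanova and Ferreira, by world ranking (lower first): Ivanova (44) before Ferreira (47).
Among Ruiz, Kowalski and Mendoza, by status category: Ruiz and Kowalski (Defending Champion) before Mendoza (Grand Slam Winner).
Ruiz and Kowalski both have date of most recent title 5 Sep 1999, so the next rule applies.
Among Ruiz and Kowalski, by world ranking (lower first): Ruiz (116) before Kowalski (131).
Full order: Ivanova, Ferreira, Varga, Romero, Kapoor, Ruiz, Kowalski, Mendoza.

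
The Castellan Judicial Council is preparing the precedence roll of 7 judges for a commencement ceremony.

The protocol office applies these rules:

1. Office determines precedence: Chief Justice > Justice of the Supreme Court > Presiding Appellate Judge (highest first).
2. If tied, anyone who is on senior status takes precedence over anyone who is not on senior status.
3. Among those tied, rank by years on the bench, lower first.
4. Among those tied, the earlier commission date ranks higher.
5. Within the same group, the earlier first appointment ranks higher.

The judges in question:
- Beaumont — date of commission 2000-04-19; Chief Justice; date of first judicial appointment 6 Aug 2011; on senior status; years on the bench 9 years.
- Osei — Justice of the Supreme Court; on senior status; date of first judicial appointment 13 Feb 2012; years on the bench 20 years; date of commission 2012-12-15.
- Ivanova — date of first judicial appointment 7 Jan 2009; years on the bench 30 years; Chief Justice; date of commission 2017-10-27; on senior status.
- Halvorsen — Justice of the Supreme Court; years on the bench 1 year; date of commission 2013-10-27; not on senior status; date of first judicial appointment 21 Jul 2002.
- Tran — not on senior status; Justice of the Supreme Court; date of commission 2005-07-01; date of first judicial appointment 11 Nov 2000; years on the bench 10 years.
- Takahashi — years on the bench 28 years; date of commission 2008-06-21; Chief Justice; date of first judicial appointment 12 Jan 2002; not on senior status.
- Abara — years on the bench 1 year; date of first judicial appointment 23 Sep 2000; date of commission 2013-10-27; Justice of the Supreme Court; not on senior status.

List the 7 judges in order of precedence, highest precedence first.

By office: Beaumont, Ivanova and Takahashi (Chief Justice); then Osei, Abara, Halvorsen and Tran (Justice of the Supreme Court).
Among Beaumont, Ivanova and Takahashi, on senior status before not on senior status: Beaumont and Ivanova (on senior status) before Takahashi (not on senior status).
Among Beaumont and Ivanova, by years on the bench (lower first): Beaumont (9 years) before Ivanova (30 years).
Among Osei, Abara, Halvorsen and Tran, on senior status before not on senior status: Osei (on senior status) before Abara, Halvorsen and Tran (not on senior status).
Among Abara, Halvorsen and Tran, by years on the bench (lower first): Abara and Halvorsen (1 year) before Tran (10 years).
Abara and Halvorsen both have date of commission 2013-10-27, so the next rule applies.
Among Abara and Halvorsen, by date of first judicial appointment (earlier first): Abara (23 Sep 2000) before Halvorsen (21 Jul 2002).
Full order: Beaumont, Ivanova, Takahashi, Osei, Abara, Halvorsen, Tran.

Beaumont, Ivanova, Takahashi, Osei, Abara, Halvorsen, Tran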